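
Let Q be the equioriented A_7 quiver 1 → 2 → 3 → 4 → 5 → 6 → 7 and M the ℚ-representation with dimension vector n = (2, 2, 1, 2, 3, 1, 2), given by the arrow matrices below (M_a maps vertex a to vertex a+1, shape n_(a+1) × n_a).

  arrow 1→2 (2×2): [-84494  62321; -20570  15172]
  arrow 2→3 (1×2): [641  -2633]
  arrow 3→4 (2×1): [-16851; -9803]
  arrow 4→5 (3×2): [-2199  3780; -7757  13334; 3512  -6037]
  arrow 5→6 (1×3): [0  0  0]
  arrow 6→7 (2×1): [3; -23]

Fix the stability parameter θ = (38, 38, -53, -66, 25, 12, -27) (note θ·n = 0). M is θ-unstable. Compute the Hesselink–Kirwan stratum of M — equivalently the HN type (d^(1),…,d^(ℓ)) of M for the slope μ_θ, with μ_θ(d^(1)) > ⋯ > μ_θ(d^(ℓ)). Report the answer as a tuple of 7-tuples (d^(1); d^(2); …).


Via rank(M_{q-1}∘⋯∘M_p): M ≅ I[1,2], I[1,5], I[4,5], I[5,5], I[6,7], I[7,7].
μ_θ-semistable layers: μ^(1)=38; μ^(2)=25; μ^(3)=-15/2; μ^(4)=-43/4; μ^(5)=-27; μ^(6)=-66

((1, 1, 0, 0, 0, 0, 0); (0, 0, 0, 0, 3, 0, 0); (0, 0, 0, 0, 0, 1, 1); (1, 1, 1, 1, 0, 0, 0); (0, 0, 0, 0, 0, 0, 1); (0, 0, 0, 1, 0, 0, 0))


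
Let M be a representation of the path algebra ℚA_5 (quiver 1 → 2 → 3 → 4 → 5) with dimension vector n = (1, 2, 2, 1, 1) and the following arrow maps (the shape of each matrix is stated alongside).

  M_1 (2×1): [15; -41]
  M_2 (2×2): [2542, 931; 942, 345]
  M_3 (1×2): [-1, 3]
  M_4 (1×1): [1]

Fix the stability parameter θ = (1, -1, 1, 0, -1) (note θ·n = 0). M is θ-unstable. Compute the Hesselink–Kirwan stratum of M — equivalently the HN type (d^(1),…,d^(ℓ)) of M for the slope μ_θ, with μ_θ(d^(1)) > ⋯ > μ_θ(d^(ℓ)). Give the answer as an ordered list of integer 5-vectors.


Barcode: M ≅ I[1,5], I[2,3]. HN layers by μ_θ (3 steps, strictly decreasing):
  μ^(1)=1; μ^(2)=0; μ^(3)=-1

((0, 0, 1, 0, 0); (1, 1, 1, 1, 1); (0, 1, 0, 0, 0))


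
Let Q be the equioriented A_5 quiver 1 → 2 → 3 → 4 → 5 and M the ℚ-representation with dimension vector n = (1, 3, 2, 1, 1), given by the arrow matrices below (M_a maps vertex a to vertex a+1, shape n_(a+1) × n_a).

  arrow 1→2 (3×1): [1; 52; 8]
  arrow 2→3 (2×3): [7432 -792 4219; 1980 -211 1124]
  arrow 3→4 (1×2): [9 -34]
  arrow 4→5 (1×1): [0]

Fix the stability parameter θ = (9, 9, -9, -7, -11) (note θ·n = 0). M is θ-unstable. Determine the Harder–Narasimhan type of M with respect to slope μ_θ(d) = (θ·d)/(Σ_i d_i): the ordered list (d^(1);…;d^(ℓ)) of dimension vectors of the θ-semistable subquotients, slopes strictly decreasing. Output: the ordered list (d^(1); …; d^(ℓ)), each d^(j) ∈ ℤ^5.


Via rank(M_{q-1}∘⋯∘M_p): M ≅ I[1,2], I[2,3], I[2,4], I[5,5].
μ_θ-semistable layers: μ^(1)=9; μ^(2)=0; μ^(3)=-7/3; μ^(4)=-11

((1, 1, 0, 0, 0); (0, 1, 1, 0, 0); (0, 1, 1, 1, 0); (0, 0, 0, 0, 1))


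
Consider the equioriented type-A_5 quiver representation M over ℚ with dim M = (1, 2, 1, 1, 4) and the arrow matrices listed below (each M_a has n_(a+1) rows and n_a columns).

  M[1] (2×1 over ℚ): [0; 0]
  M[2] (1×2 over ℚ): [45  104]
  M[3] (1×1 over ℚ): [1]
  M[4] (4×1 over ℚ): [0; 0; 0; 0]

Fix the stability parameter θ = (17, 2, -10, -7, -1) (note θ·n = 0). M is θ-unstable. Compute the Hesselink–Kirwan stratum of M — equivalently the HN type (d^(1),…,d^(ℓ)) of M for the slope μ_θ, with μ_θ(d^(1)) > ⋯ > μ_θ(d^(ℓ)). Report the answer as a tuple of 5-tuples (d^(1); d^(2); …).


Via rank(M_{q-1}∘⋯∘M_p): M ≅ I[1,1], I[2,2], I[2,4], I[5,5]^4.
μ_θ-semistable layers: μ^(1)=17; μ^(2)=2; μ^(3)=-1; μ^(4)=-5

((1, 0, 0, 0, 0); (0, 1, 0, 0, 0); (0, 0, 0, 0, 4); (0, 1, 1, 1, 0))


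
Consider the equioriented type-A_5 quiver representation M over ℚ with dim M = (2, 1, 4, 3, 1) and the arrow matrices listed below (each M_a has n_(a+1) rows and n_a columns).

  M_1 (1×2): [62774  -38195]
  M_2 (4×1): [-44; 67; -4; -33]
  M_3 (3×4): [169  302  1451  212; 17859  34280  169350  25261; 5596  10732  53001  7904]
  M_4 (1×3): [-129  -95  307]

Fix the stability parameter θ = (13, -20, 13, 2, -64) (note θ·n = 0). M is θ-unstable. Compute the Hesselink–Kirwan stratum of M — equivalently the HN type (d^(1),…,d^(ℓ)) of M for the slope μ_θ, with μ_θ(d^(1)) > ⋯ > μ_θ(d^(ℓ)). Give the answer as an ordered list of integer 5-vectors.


Interval decomposition of M: I[1,1], I[1,5], I[3,3], I[3,4]^2.
HN type (ℓ=3): μ^(1)=13; μ^(2)=15/2; μ^(3)=-56/5

((1, 0, 1, 0, 0); (0, 0, 2, 2, 0); (1, 1, 1, 1, 1))


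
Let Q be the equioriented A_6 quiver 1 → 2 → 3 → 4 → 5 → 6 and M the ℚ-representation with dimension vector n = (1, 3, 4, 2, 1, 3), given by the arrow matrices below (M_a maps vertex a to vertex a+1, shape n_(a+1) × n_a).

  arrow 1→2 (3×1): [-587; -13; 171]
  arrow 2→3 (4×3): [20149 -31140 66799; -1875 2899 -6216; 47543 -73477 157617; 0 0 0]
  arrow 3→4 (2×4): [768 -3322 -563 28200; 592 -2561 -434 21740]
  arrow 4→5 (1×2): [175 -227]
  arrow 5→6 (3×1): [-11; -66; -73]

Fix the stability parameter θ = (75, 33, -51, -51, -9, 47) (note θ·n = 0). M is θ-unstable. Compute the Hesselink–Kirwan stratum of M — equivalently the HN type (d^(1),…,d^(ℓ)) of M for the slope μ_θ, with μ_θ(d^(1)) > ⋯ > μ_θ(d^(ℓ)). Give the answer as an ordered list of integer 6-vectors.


Interval decomposition of M: I[1,6], I[2,3], I[2,4], I[3,3], I[6,6]^2.
HN type (ℓ=5): μ^(1)=47; μ^(2)=-3/5; μ^(3)=-9; μ^(4)=-23; μ^(5)=-51

((0, 0, 0, 0, 0, 3); (1, 1, 1, 1, 1, 0); (0, 1, 1, 0, 0, 0); (0, 1, 1, 1, 0, 0); (0, 0, 1, 0, 0, 0))


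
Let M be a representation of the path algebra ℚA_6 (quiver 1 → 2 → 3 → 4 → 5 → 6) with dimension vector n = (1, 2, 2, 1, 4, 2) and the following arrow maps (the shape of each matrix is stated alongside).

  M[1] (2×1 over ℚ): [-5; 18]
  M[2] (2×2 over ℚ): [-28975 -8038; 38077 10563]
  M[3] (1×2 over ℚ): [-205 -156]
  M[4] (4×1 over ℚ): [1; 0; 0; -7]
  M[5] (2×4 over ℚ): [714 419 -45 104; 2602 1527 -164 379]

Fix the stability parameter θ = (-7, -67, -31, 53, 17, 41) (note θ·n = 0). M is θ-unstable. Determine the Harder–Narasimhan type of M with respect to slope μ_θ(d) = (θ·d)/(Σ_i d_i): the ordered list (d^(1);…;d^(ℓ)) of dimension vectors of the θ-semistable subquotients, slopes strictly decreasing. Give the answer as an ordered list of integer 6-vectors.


Barcode: M ≅ I[1,6], I[2,3], I[5,5]^2, I[5,6]. HN layers by μ_θ (6 steps, strictly decreasing):
  μ^(1)=41; μ^(2)=35; μ^(3)=17; μ^(4)=-31; μ^(5)=-37; μ^(6)=-67

((0, 0, 0, 0, 0, 2); (0, 0, 0, 1, 1, 0); (0, 0, 0, 0, 3, 0); (0, 0, 2, 0, 0, 0); (1, 1, 0, 0, 0, 0); (0, 1, 0, 0, 0, 0))


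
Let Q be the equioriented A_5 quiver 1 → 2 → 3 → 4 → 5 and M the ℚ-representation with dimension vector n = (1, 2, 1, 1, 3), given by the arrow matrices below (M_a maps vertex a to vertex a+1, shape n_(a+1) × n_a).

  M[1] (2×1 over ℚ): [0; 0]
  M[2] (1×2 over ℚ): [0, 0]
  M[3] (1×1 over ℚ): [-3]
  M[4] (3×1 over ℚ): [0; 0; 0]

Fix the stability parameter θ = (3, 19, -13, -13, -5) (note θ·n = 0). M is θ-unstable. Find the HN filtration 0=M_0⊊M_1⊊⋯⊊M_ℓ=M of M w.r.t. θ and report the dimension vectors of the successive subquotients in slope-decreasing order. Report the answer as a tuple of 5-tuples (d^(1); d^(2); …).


Barcode: M ≅ I[1,1], I[2,2]^2, I[3,4], I[5,5]^3. HN layers by μ_θ (4 steps, strictly decreasing):
  μ^(1)=19; μ^(2)=3; μ^(3)=-5; μ^(4)=-13

((0, 2, 0, 0, 0); (1, 0, 0, 0, 0); (0, 0, 0, 0, 3); (0, 0, 1, 1, 0))


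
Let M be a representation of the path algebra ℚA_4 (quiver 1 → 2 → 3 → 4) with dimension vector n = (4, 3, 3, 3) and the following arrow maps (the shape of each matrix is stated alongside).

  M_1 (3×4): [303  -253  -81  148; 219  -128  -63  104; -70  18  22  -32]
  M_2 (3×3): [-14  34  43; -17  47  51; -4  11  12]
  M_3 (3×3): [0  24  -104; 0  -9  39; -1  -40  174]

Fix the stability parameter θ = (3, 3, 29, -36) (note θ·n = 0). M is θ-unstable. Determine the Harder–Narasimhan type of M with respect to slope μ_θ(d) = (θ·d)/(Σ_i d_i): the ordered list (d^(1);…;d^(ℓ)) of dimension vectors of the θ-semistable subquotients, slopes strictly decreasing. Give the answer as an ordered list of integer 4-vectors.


Via rank(M_{q-1}∘⋯∘M_p): M ≅ I[1,1], I[1,3], I[1,4]^2, I[4,4].
μ_θ-semistable layers: μ^(1)=29; μ^(2)=3; μ^(3)=-1/4; μ^(4)=-36

((0, 0, 1, 0); (2, 1, 0, 0); (2, 2, 2, 2); (0, 0, 0, 1))


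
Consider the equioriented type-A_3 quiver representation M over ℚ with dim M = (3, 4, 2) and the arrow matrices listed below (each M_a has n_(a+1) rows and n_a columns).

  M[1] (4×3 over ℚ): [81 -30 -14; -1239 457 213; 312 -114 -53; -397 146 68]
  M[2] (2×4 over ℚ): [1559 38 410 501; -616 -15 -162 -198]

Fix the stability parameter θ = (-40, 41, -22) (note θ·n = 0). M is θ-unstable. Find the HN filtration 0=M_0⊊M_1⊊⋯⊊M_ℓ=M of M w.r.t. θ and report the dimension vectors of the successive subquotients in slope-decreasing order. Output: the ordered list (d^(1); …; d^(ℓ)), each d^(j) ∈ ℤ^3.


Barcode: M ≅ I[1,2], I[1,3]^2, I[2,2]. HN layers by μ_θ (3 steps, strictly decreasing):
  μ^(1)=41; μ^(2)=19/2; μ^(3)=-40

((0, 2, 0); (0, 2, 2); (3, 0, 0))


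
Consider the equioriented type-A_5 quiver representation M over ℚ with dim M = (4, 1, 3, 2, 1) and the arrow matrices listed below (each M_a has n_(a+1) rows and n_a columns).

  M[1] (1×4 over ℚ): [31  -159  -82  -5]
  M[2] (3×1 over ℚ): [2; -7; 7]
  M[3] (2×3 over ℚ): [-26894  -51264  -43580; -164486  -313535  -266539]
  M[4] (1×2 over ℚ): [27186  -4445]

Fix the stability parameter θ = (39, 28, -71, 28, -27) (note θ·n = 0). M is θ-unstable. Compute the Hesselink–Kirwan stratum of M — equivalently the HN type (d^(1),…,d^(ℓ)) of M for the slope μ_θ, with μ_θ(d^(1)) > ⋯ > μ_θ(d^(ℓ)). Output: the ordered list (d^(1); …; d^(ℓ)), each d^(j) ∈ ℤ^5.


Via rank(M_{q-1}∘⋯∘M_p): M ≅ I[1,1]^3, I[1,3], I[3,4], I[3,5].
μ_θ-semistable layers: μ^(1)=39; μ^(2)=28; μ^(3)=1/2; μ^(4)=-4/3; μ^(5)=-71

((3, 0, 0, 0, 0); (0, 0, 0, 1, 0); (0, 0, 0, 1, 1); (1, 1, 1, 0, 0); (0, 0, 2, 0, 0))


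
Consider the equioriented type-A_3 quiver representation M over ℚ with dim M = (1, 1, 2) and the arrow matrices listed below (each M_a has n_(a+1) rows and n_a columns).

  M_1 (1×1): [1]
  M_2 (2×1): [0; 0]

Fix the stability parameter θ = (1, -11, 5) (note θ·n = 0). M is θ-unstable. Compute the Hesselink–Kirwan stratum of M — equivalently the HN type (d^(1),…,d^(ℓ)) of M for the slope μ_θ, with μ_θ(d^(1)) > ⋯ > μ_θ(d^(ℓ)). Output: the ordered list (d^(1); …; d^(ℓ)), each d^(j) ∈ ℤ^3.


Via rank(M_{q-1}∘⋯∘M_p): M ≅ I[1,2], I[3,3]^2.
μ_θ-semistable layers: μ^(1)=5; μ^(2)=-5

((0, 0, 2); (1, 1, 0))


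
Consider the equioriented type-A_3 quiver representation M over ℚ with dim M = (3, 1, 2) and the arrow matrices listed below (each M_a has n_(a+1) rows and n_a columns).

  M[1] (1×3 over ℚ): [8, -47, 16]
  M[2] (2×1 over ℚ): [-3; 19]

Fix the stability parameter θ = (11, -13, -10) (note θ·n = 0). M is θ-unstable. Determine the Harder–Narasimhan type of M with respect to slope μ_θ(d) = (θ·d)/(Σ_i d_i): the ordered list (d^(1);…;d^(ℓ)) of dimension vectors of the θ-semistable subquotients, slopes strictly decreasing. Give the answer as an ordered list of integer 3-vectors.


Via rank(M_{q-1}∘⋯∘M_p): M ≅ I[1,1]^2, I[1,3], I[3,3].
μ_θ-semistable layers: μ^(1)=11; μ^(2)=-4; μ^(3)=-10

((2, 0, 0); (1, 1, 1); (0, 0, 1))


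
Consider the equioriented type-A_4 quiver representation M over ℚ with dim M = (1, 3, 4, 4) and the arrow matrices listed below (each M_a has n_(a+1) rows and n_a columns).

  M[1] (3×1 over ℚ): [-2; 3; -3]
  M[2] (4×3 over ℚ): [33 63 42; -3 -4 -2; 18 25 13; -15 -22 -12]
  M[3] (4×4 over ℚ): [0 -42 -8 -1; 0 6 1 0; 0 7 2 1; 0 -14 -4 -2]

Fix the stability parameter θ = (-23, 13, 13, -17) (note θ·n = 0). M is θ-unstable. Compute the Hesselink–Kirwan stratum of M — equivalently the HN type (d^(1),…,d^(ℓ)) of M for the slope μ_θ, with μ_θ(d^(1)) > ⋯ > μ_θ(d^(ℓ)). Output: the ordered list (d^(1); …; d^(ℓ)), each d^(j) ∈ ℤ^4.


Barcode: M ≅ I[1,3], I[2,4]^2, I[3,4], I[4,4]. HN layers by μ_θ (5 steps, strictly decreasing):
  μ^(1)=13; μ^(2)=3; μ^(3)=-2; μ^(4)=-17; μ^(5)=-23

((0, 1, 1, 0); (0, 2, 2, 2); (0, 0, 1, 1); (0, 0, 0, 1); (1, 0, 0, 0))


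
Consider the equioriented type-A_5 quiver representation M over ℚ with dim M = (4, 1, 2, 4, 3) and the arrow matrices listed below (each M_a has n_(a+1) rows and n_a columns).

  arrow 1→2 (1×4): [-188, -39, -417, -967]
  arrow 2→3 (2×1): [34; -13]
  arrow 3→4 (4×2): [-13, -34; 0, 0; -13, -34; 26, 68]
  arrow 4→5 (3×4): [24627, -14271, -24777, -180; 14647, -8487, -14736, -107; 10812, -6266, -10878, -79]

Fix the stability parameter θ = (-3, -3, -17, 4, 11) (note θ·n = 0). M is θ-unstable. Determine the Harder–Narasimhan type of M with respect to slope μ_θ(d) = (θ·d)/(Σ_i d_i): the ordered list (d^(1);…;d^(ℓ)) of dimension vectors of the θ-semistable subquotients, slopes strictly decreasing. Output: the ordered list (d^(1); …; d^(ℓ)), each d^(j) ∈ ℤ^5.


Via rank(M_{q-1}∘⋯∘M_p): M ≅ I[1,1]^3, I[1,3], I[3,5], I[4,4], I[4,5]^2.
μ_θ-semistable layers: μ^(1)=11; μ^(2)=4; μ^(3)=-3; μ^(4)=-23/3; μ^(5)=-17

((0, 0, 0, 0, 3); (0, 0, 0, 4, 0); (3, 0, 0, 0, 0); (1, 1, 1, 0, 0); (0, 0, 1, 0, 0))


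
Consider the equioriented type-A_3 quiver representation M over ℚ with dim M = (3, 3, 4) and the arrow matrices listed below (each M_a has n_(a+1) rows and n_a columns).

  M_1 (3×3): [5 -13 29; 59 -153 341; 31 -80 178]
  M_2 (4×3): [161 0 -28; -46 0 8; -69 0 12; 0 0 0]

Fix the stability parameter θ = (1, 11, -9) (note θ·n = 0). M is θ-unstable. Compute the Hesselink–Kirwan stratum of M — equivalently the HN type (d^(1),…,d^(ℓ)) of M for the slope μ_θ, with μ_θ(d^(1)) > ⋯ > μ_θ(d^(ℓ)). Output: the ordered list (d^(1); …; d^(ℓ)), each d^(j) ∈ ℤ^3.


Interval decomposition of M: I[1,1], I[1,2], I[1,3], I[2,2], I[3,3]^3.
HN type (ℓ=3): μ^(1)=11; μ^(2)=1; μ^(3)=-9

((0, 2, 0); (3, 1, 1); (0, 0, 3))


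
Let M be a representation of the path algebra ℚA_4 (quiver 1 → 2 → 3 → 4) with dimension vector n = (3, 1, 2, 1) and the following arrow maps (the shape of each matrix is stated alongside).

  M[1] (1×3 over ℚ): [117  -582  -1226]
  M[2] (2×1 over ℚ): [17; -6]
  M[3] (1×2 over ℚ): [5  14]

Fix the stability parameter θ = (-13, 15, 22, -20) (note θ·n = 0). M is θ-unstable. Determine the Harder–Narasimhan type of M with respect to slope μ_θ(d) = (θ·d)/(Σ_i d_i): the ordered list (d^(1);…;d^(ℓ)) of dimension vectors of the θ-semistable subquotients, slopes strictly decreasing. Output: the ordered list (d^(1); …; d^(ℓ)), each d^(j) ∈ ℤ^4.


Barcode: M ≅ I[1,1]^2, I[1,4], I[3,3]. HN layers by μ_θ (3 steps, strictly decreasing):
  μ^(1)=22; μ^(2)=17/3; μ^(3)=-13

((0, 0, 1, 0); (0, 1, 1, 1); (3, 0, 0, 0))


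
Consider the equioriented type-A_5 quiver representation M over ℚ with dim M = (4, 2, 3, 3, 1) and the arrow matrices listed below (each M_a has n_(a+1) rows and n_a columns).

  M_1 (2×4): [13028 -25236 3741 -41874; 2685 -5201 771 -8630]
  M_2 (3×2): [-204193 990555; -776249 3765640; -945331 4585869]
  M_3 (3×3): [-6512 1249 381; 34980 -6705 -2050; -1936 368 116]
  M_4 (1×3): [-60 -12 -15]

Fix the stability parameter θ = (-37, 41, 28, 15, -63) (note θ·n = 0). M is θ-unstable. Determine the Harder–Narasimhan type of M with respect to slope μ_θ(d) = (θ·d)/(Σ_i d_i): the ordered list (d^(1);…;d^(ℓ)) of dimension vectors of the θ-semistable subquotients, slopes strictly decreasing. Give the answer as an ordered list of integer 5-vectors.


Interval decomposition of M: I[1,1]^2, I[1,4]^2, I[3,3], I[4,5].
HN type (ℓ=3): μ^(1)=28; μ^(2)=-24; μ^(3)=-37

((0, 2, 3, 2, 0); (0, 0, 0, 1, 1); (4, 0, 0, 0, 0))


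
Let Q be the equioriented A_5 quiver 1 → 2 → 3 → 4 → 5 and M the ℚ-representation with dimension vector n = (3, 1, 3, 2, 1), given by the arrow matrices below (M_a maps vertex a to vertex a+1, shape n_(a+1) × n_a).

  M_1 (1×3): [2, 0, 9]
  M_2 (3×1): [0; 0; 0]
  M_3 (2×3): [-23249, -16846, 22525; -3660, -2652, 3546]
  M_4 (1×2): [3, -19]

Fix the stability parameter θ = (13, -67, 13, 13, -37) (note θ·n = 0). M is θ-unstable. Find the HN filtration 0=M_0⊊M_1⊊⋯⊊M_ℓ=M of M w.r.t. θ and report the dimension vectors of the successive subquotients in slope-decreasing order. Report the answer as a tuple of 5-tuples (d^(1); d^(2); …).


Via rank(M_{q-1}∘⋯∘M_p): M ≅ I[1,1]^2, I[1,2], I[3,3], I[3,4], I[3,5].
μ_θ-semistable layers: μ^(1)=13; μ^(2)=-11/3; μ^(3)=-27

((2, 0, 2, 1, 0); (0, 0, 1, 1, 1); (1, 1, 0, 0, 0))


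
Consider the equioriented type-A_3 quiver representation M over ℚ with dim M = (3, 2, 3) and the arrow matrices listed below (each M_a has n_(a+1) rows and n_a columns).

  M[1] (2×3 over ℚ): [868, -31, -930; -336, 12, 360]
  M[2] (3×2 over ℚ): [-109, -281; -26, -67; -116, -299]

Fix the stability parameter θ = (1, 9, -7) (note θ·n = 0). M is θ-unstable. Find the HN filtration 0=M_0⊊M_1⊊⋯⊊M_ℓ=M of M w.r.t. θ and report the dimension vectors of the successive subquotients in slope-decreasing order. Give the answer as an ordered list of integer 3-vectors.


Barcode: M ≅ I[1,1]^2, I[1,3], I[2,3], I[3,3]. HN layers by μ_θ (2 steps, strictly decreasing):
  μ^(1)=1; μ^(2)=-7

((3, 2, 2); (0, 0, 1))


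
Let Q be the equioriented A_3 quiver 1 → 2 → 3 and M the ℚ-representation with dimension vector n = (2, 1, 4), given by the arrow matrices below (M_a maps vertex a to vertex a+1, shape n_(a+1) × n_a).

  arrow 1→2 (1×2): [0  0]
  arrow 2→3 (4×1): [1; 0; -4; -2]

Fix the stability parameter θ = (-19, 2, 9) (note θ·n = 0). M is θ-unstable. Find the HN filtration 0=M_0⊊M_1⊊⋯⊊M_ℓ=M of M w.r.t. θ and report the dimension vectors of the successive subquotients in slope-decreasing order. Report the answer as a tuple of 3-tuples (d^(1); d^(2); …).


Via rank(M_{q-1}∘⋯∘M_p): M ≅ I[1,1]^2, I[2,3], I[3,3]^3.
μ_θ-semistable layers: μ^(1)=9; μ^(2)=2; μ^(3)=-19

((0, 0, 4); (0, 1, 0); (2, 0, 0))


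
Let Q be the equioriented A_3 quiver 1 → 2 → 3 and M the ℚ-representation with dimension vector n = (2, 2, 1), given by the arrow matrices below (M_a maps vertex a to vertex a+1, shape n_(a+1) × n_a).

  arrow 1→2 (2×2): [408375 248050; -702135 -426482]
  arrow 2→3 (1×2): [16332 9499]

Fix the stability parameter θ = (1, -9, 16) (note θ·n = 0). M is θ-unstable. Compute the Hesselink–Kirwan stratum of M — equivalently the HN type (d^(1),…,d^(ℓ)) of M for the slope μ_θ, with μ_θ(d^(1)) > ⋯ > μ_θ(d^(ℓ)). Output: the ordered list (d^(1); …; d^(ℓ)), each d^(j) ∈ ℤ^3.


Barcode: M ≅ I[1,1], I[1,3], I[2,2]. HN layers by μ_θ (4 steps, strictly decreasing):
  μ^(1)=16; μ^(2)=1; μ^(3)=-4; μ^(4)=-9

((0, 0, 1); (1, 0, 0); (1, 1, 0); (0, 1, 0))


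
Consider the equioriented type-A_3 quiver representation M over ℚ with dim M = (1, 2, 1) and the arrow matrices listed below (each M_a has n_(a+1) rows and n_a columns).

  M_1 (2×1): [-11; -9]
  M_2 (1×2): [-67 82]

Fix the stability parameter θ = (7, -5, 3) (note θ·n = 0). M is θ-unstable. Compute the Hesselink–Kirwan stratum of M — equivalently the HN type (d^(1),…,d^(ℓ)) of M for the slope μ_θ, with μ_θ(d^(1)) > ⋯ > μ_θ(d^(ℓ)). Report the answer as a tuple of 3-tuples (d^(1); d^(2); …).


Barcode: M ≅ I[1,3], I[2,2]. HN layers by μ_θ (3 steps, strictly decreasing):
  μ^(1)=3; μ^(2)=1; μ^(3)=-5

((0, 0, 1); (1, 1, 0); (0, 1, 0))


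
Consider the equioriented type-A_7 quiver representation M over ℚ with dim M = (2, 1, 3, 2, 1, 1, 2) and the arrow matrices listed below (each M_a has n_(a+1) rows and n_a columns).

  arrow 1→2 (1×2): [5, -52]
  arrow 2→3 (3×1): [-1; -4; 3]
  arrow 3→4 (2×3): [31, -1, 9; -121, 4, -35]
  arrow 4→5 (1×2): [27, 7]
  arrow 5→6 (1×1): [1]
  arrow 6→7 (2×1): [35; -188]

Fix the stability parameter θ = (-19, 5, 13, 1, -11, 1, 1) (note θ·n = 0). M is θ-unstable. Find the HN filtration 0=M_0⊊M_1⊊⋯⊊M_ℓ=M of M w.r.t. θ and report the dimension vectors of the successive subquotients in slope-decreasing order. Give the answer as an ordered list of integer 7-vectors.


Barcode: M ≅ I[1,1], I[1,3], I[3,4], I[3,7], I[7,7]. HN layers by μ_θ (5 steps, strictly decreasing):
  μ^(1)=13; μ^(2)=7; μ^(3)=5; μ^(4)=1; μ^(5)=-19

((0, 0, 1, 0, 0, 0, 0); (0, 0, 1, 1, 0, 0, 0); (0, 1, 0, 0, 0, 0, 0); (0, 0, 1, 1, 1, 1, 2); (2, 0, 0, 0, 0, 0, 0))


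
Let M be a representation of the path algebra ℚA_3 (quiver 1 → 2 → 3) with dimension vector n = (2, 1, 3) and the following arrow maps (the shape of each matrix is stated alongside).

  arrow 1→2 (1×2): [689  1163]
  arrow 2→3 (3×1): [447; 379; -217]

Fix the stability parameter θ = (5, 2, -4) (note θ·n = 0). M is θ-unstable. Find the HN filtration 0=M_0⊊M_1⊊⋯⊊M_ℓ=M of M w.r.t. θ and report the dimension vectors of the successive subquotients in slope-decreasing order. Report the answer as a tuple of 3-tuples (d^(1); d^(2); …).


Interval decomposition of M: I[1,1], I[1,3], I[3,3]^2.
HN type (ℓ=3): μ^(1)=5; μ^(2)=1; μ^(3)=-4

((1, 0, 0); (1, 1, 1); (0, 0, 2))


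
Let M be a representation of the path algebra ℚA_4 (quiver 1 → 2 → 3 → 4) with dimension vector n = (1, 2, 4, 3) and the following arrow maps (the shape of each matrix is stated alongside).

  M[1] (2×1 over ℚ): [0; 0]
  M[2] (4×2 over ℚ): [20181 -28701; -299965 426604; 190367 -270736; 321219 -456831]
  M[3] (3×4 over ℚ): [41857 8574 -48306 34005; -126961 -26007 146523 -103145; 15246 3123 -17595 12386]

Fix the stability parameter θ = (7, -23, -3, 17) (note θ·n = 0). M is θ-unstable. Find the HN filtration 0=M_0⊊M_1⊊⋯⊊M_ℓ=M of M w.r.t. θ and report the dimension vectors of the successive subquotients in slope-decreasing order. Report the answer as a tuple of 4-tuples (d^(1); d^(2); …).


Via rank(M_{q-1}∘⋯∘M_p): M ≅ I[1,1], I[2,3]^2, I[3,4]^2, I[4,4].
μ_θ-semistable layers: μ^(1)=17; μ^(2)=7; μ^(3)=-3; μ^(4)=-23

((0, 0, 0, 3); (1, 0, 0, 0); (0, 0, 4, 0); (0, 2, 0, 0))


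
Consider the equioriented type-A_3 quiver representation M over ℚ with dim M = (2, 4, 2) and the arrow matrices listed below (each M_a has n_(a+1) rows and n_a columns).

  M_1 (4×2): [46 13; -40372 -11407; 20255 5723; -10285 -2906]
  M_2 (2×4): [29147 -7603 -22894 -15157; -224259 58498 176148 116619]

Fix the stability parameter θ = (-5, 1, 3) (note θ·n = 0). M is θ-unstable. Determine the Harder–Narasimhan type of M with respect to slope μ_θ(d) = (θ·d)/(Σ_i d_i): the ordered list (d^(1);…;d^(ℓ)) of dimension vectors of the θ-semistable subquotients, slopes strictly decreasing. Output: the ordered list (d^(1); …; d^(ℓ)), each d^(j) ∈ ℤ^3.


Via rank(M_{q-1}∘⋯∘M_p): M ≅ I[1,3]^2, I[2,2]^2.
μ_θ-semistable layers: μ^(1)=3; μ^(2)=1; μ^(3)=-5

((0, 0, 2); (0, 4, 0); (2, 0, 0))


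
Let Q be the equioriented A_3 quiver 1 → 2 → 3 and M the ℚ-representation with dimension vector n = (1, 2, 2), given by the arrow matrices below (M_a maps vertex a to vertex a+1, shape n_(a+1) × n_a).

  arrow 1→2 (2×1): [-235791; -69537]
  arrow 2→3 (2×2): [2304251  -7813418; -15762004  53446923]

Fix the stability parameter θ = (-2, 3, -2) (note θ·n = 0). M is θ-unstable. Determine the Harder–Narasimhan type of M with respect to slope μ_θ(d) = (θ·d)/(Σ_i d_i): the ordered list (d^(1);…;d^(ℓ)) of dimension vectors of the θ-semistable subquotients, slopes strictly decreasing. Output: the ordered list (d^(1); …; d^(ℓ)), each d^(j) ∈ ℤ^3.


Barcode: M ≅ I[1,3], I[2,3]. HN layers by μ_θ (2 steps, strictly decreasing):
  μ^(1)=1/2; μ^(2)=-2

((0, 2, 2); (1, 0, 0))


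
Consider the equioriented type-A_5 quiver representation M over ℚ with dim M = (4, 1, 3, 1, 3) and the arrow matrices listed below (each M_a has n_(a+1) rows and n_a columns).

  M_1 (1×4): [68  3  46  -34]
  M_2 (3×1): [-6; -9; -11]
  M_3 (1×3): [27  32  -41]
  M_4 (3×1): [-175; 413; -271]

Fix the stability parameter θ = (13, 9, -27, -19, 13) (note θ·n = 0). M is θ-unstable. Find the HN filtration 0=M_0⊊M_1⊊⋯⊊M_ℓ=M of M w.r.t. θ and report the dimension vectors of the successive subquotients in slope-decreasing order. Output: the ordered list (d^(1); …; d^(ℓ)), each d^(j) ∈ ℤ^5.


Barcode: M ≅ I[1,1]^3, I[1,5], I[3,3]^2, I[5,5]^2. HN layers by μ_θ (3 steps, strictly decreasing):
  μ^(1)=13; μ^(2)=-6; μ^(3)=-27

((3, 0, 0, 0, 3); (1, 1, 1, 1, 0); (0, 0, 2, 0, 0))


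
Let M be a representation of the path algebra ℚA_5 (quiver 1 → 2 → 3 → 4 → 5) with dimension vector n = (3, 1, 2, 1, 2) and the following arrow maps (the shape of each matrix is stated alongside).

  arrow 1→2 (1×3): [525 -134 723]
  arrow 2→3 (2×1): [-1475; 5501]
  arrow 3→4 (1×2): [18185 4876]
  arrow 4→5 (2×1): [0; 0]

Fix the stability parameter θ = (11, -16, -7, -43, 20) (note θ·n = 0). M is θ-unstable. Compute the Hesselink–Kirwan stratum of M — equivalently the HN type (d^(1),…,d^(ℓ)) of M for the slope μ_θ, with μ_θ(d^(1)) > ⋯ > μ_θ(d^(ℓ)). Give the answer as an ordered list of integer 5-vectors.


Barcode: M ≅ I[1,1]^2, I[1,4], I[3,3], I[5,5]^2. HN layers by μ_θ (4 steps, strictly decreasing):
  μ^(1)=20; μ^(2)=11; μ^(3)=-7; μ^(4)=-55/4

((0, 0, 0, 0, 2); (2, 0, 0, 0, 0); (0, 0, 1, 0, 0); (1, 1, 1, 1, 0))


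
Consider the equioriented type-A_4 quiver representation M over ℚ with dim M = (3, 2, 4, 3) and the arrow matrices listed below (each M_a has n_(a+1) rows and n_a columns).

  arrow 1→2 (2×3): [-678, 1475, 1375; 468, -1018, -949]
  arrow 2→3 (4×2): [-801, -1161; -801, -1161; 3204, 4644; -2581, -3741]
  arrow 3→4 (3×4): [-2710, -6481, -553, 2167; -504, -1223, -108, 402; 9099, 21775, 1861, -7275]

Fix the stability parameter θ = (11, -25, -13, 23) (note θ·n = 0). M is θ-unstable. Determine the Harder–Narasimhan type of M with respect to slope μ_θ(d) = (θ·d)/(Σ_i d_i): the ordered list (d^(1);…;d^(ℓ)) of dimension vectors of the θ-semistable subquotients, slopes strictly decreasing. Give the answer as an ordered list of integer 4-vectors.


Via rank(M_{q-1}∘⋯∘M_p): M ≅ I[1,1], I[1,2], I[1,4], I[3,3], I[3,4]^2.
μ_θ-semistable layers: μ^(1)=23; μ^(2)=11; μ^(3)=-7; μ^(4)=-9; μ^(5)=-13

((0, 0, 0, 3); (1, 0, 0, 0); (1, 1, 0, 0); (1, 1, 1, 0); (0, 0, 3, 0))


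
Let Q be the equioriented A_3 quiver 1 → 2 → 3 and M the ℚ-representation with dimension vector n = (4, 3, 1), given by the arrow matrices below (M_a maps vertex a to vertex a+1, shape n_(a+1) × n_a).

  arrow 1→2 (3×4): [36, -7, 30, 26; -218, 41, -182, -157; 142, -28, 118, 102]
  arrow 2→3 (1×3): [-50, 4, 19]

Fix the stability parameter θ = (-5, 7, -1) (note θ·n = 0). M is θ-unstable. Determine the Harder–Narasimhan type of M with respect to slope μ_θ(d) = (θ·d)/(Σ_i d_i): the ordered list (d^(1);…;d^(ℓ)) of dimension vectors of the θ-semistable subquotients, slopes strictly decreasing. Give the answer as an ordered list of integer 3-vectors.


Via rank(M_{q-1}∘⋯∘M_p): M ≅ I[1,1], I[1,2]^2, I[1,3].
μ_θ-semistable layers: μ^(1)=7; μ^(2)=3; μ^(3)=-5

((0, 2, 0); (0, 1, 1); (4, 0, 0))


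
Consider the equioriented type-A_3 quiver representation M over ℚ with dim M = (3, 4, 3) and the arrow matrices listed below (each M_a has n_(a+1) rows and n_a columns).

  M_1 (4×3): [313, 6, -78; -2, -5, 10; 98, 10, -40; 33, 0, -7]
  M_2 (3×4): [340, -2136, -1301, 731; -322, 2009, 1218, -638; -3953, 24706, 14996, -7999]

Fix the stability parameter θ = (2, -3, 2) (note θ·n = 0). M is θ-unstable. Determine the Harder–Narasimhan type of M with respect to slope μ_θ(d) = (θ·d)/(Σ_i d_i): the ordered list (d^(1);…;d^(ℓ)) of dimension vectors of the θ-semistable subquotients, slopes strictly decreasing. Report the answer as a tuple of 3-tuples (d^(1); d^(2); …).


Barcode: M ≅ I[1,3]^3, I[2,2]. HN layers by μ_θ (3 steps, strictly decreasing):
  μ^(1)=2; μ^(2)=-1/2; μ^(3)=-3

((0, 0, 3); (3, 3, 0); (0, 1, 0))


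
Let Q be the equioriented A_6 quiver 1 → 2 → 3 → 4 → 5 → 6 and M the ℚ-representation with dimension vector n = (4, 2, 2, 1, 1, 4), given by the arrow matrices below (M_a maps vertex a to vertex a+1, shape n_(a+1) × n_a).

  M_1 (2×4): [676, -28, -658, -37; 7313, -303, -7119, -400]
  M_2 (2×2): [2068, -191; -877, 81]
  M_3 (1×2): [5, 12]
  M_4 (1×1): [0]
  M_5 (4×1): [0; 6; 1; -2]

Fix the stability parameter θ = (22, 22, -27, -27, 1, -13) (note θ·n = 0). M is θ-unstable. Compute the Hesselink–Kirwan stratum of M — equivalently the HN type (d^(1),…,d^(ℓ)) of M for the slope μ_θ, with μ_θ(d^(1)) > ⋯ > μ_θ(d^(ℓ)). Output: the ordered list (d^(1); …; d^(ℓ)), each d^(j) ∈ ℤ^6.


Via rank(M_{q-1}∘⋯∘M_p): M ≅ I[1,1]^2, I[1,3], I[1,4], I[5,6], I[6,6]^3.
μ_θ-semistable layers: μ^(1)=22; μ^(2)=17/3; μ^(3)=-5/2; μ^(4)=-6; μ^(5)=-13

((2, 0, 0, 0, 0, 0); (1, 1, 1, 0, 0, 0); (1, 1, 1, 1, 0, 0); (0, 0, 0, 0, 1, 1); (0, 0, 0, 0, 0, 3))


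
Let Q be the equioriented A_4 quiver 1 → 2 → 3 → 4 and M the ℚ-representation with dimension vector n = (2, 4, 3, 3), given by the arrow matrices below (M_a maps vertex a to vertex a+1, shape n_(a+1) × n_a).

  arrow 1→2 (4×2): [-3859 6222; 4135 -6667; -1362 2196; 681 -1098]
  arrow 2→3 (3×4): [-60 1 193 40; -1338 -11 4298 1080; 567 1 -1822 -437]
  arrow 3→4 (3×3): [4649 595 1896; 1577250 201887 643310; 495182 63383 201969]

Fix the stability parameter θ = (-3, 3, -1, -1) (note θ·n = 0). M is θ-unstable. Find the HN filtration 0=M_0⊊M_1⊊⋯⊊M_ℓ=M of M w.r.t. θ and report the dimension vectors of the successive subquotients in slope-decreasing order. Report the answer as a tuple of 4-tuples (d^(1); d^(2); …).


Barcode: M ≅ I[1,2], I[1,4], I[2,4]^2. HN layers by μ_θ (3 steps, strictly decreasing):
  μ^(1)=3; μ^(2)=1/3; μ^(3)=-3

((0, 1, 0, 0); (0, 3, 3, 3); (2, 0, 0, 0))


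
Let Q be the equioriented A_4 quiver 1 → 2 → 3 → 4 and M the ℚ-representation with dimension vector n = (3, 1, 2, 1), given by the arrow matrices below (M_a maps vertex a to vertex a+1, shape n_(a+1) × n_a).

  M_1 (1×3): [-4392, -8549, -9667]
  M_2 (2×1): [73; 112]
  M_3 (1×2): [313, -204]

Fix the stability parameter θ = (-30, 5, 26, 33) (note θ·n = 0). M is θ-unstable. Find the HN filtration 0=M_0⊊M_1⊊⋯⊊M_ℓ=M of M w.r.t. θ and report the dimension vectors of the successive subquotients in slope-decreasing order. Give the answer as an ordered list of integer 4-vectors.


Interval decomposition of M: I[1,1]^2, I[1,4], I[3,3].
HN type (ℓ=4): μ^(1)=33; μ^(2)=26; μ^(3)=5; μ^(4)=-30

((0, 0, 0, 1); (0, 0, 2, 0); (0, 1, 0, 0); (3, 0, 0, 0))


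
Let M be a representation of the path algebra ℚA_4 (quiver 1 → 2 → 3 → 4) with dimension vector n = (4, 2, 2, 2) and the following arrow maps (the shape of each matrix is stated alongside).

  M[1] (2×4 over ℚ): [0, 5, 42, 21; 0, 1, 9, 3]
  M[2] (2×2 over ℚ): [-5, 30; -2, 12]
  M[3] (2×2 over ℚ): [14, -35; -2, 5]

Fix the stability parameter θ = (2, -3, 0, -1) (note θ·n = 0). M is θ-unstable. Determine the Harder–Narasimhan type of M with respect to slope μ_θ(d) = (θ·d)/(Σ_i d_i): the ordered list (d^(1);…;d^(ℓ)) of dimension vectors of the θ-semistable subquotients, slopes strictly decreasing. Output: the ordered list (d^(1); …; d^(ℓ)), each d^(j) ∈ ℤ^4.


Via rank(M_{q-1}∘⋯∘M_p): M ≅ I[1,1]^2, I[1,2], I[1,3], I[3,4], I[4,4].
μ_θ-semistable layers: μ^(1)=2; μ^(2)=0; μ^(3)=-1/2; μ^(4)=-1

((2, 0, 0, 0); (0, 0, 1, 0); (2, 2, 1, 1); (0, 0, 0, 1))


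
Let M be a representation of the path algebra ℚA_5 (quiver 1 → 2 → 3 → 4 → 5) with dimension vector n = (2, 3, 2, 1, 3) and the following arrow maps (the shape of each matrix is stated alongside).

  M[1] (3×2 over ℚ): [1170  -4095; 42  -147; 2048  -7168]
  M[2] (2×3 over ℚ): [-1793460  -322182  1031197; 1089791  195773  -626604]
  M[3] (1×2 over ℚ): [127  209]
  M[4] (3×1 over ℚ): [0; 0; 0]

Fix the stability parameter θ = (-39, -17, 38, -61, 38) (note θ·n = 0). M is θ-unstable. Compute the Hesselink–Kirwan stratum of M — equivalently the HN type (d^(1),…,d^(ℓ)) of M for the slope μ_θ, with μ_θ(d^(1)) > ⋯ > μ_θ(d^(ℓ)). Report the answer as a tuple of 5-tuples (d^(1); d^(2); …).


Barcode: M ≅ I[1,1], I[1,4], I[2,2], I[2,3], I[5,5]^3. HN layers by μ_θ (4 steps, strictly decreasing):
  μ^(1)=38; μ^(2)=-23/2; μ^(3)=-17; μ^(4)=-39

((0, 0, 1, 0, 3); (0, 0, 1, 1, 0); (0, 3, 0, 0, 0); (2, 0, 0, 0, 0))


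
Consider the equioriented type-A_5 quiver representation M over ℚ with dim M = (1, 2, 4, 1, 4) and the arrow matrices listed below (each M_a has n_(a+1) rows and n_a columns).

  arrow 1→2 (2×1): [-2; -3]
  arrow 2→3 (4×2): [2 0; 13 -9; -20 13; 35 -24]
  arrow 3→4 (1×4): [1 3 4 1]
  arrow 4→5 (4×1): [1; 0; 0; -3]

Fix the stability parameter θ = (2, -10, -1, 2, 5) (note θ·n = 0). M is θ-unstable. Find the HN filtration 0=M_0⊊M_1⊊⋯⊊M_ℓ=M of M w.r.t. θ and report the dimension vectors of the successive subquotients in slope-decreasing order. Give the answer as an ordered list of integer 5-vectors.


Via rank(M_{q-1}∘⋯∘M_p): M ≅ I[1,5], I[2,3], I[3,3]^2, I[5,5]^3.
μ_θ-semistable layers: μ^(1)=5; μ^(2)=2; μ^(3)=-1; μ^(4)=-4; μ^(5)=-10

((0, 0, 0, 0, 4); (0, 0, 0, 1, 0); (0, 0, 4, 0, 0); (1, 1, 0, 0, 0); (0, 1, 0, 0, 0))


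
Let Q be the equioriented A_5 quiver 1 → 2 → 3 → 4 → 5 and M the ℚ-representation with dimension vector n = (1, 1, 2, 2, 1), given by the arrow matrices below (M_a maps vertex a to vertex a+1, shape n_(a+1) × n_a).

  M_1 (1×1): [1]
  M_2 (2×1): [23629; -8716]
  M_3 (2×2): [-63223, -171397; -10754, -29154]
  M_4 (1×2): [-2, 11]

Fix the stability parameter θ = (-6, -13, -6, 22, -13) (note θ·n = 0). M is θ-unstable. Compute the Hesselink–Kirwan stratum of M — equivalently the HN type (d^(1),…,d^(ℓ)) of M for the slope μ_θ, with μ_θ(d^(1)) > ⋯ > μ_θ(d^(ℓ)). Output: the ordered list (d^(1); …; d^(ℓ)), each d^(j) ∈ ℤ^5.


Via rank(M_{q-1}∘⋯∘M_p): M ≅ I[1,5], I[3,4].
μ_θ-semistable layers: μ^(1)=22; μ^(2)=9/2; μ^(3)=-6; μ^(4)=-19/2

((0, 0, 0, 1, 0); (0, 0, 0, 1, 1); (0, 0, 2, 0, 0); (1, 1, 0, 0, 0))


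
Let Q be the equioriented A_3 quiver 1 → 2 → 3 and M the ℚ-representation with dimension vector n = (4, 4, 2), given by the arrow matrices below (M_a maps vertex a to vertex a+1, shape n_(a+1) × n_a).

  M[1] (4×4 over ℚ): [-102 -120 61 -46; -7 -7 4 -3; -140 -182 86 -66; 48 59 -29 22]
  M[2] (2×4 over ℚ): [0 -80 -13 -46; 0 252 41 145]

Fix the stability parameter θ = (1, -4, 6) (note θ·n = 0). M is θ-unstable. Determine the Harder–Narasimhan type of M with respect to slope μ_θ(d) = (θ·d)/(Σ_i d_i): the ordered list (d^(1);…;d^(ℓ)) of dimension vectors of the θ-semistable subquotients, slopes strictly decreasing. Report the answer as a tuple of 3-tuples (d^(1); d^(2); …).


Interval decomposition of M: I[1,2]^2, I[1,3]^2.
HN type (ℓ=2): μ^(1)=6; μ^(2)=-3/2

((0, 0, 2); (4, 4, 0))


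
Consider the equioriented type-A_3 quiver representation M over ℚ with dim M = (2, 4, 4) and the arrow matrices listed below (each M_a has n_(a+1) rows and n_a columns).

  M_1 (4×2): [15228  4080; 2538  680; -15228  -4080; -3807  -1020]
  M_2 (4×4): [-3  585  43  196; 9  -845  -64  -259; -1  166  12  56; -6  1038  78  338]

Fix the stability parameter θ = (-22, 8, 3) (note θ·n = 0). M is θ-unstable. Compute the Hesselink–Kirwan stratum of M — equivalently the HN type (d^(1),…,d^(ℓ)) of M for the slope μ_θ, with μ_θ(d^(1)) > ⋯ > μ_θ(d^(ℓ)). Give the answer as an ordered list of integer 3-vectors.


Interval decomposition of M: I[1,1], I[1,3], I[2,3]^3.
HN type (ℓ=2): μ^(1)=11/2; μ^(2)=-22

((0, 4, 4); (2, 0, 0))


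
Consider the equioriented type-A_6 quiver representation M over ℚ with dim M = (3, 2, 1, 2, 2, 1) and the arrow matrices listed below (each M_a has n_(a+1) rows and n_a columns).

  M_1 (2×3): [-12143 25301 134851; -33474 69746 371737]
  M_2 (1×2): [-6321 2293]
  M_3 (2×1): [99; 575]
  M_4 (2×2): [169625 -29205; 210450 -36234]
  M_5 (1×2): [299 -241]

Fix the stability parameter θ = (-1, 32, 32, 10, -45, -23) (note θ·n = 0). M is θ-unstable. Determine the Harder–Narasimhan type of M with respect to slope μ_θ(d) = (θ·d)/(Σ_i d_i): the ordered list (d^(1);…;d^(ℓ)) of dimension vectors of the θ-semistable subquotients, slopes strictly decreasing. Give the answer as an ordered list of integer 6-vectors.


Barcode: M ≅ I[1,1], I[1,2], I[1,4], I[4,6], I[5,5]. HN layers by μ_θ (5 steps, strictly decreasing):
  μ^(1)=32; μ^(2)=74/3; μ^(3)=-1; μ^(4)=-58/3; μ^(5)=-45

((0, 1, 0, 0, 0, 0); (0, 1, 1, 1, 0, 0); (3, 0, 0, 0, 0, 0); (0, 0, 0, 1, 1, 1); (0, 0, 0, 0, 1, 0))


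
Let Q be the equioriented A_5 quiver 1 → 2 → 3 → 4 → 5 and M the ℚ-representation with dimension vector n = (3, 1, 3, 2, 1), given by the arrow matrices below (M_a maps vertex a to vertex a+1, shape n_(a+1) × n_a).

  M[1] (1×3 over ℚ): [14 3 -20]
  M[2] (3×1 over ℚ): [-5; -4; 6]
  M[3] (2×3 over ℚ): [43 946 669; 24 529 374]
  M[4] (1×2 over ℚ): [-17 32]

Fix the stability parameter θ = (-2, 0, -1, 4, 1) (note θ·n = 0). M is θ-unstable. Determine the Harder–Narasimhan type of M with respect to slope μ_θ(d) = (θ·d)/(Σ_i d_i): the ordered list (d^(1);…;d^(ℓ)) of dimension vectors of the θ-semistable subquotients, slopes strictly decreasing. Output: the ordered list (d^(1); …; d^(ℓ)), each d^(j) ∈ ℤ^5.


Via rank(M_{q-1}∘⋯∘M_p): M ≅ I[1,1]^2, I[1,5], I[3,3], I[3,4].
μ_θ-semistable layers: μ^(1)=4; μ^(2)=5/2; μ^(3)=-1/2; μ^(4)=-1; μ^(5)=-2

((0, 0, 0, 1, 0); (0, 0, 0, 1, 1); (0, 1, 1, 0, 0); (0, 0, 2, 0, 0); (3, 0, 0, 0, 0))


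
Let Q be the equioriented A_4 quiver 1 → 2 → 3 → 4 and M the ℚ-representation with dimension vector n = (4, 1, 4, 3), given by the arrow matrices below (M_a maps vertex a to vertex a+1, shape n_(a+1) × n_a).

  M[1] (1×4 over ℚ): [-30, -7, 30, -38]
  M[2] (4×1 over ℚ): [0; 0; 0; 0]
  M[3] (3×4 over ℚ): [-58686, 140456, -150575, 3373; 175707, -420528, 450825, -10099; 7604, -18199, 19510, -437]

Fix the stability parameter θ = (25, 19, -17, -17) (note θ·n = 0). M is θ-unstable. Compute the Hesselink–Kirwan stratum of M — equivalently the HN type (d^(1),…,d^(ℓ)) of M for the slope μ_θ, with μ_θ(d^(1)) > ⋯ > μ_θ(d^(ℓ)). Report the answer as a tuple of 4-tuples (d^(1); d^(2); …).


Interval decomposition of M: I[1,1]^3, I[1,2], I[3,3], I[3,4]^3.
HN type (ℓ=3): μ^(1)=25; μ^(2)=22; μ^(3)=-17

((3, 0, 0, 0); (1, 1, 0, 0); (0, 0, 4, 3))


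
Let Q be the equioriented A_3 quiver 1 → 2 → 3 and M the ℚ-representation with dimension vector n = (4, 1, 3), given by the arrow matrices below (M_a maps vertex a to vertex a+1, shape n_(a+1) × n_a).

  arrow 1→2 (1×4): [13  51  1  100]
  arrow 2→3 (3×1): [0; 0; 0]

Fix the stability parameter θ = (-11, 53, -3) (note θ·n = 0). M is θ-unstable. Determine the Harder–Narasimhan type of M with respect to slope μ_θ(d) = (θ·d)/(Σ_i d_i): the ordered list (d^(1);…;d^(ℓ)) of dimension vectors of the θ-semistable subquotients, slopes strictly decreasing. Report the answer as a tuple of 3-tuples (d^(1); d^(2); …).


Barcode: M ≅ I[1,1]^3, I[1,2], I[3,3]^3. HN layers by μ_θ (3 steps, strictly decreasing):
  μ^(1)=53; μ^(2)=-3; μ^(3)=-11

((0, 1, 0); (0, 0, 3); (4, 0, 0))
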